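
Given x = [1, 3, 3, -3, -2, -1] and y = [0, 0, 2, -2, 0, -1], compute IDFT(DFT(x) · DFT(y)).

(x ⊛ y)[n] = Σ(m=0 to 5) x[m] · y[(n-m) mod 6]

Computing each output sample:
(x ⊛ y)[0] = -1
(x ⊛ y)[1] = -1
(x ⊛ y)[2] = 7
(x ⊛ y)[3] = 6
(x ⊛ y)[4] = 1
(x ⊛ y)[5] = -13

x ⊛ y = [-1, -1, 7, 6, 1, -13]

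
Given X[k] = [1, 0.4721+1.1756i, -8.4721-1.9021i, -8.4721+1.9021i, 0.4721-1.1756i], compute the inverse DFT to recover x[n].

x[n] = (1/5) Σ(k=0 to 4) X[k] · e^(2πikn/5)

Computing each x[n]:
x[0] = -3
x[1] = 3
x[2] = -2
x[3] = 0
x[4] = 3

x = [-3, 3, -2, 0, 3]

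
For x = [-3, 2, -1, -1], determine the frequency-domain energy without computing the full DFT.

Parseval: Σ|x[n]|² = (1/N)Σ|X[k]|², so Σ|X[k]|² = N·Σ|x[n]|² = 4·15.0000

Σ|X[k]|² = N·Σ|x[n]|² = 4·15.0000 = 60.0000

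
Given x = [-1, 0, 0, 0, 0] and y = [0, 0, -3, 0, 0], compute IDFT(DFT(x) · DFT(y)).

(x ⊛ y)[n] = Σ(m=0 to 4) x[m] · y[(n-m) mod 5]

Computing each output sample:
(x ⊛ y)[0] = 0
(x ⊛ y)[1] = 0
(x ⊛ y)[2] = 3
(x ⊛ y)[3] = 0
(x ⊛ y)[4] = 0

x ⊛ y = [0, 0, 3, 0, 0]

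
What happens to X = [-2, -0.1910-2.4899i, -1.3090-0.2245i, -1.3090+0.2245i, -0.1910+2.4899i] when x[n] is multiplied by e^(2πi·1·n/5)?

Modulation property: DFT(ω_5^(-1n)·x[n]) = X[(k-1) mod 5], so circularly shift X by 1 positions.

X[k-1] = [-0.1910+2.4899i, -2, -0.1910-2.4899i, -1.3090-0.2245i, -1.3090+0.2245i]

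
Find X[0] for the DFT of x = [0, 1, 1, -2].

X[0] = Σ(n=0 to 3) x[n] · ω_4^0 = Σ x[n]
= (0) + (1) + (1) + (-2)

X[0] = 0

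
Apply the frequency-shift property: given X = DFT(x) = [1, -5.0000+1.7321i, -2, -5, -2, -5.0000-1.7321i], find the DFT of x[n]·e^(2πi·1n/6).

Modulation property: DFT(ω_6^(-1n)·x[n]) = X[(k-1) mod 6], so circularly shift X by 1 positions.

X[k-1] = [-5.0000-1.7321i, 1, -5.0000+1.7321i, -2, -5, -2]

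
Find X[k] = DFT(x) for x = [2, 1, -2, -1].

X[k] = Σ(n=0 to 3) x[n] · ω_4^(nk)
where ω_4 = e^(-2πi/4)

Computing each X[k]:
X[0] = 0
X[1] = 4-2i
X[2] = 0
X[3] = 4+2i

X = [0, 4-2i, 0, 4+2i]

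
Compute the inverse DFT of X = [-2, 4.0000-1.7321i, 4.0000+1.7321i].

x[n] = (1/3) Σ(k=0 to 2) X[k] · e^(2πikn/3)

Computing each x[n]:
x[0] = 2
x[1] = -1
x[2] = -3

x = [2, -1, -3]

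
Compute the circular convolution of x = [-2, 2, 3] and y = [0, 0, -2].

(x ⊛ y)[n] = Σ(m=0 to 2) x[m] · y[(n-m) mod 3]

Computing each output sample:
(x ⊛ y)[0] = -4
(x ⊛ y)[1] = -6
(x ⊛ y)[2] = 4

x ⊛ y = [-4, -6, 4]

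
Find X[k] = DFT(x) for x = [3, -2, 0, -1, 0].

X[k] = Σ(n=0 to 4) x[n] · ω_5^(nk)
where ω_5 = e^(-2πi/5)

Computing each X[k]:
X[0] = 0
X[1] = 3.1910+1.3143i
X[2] = 4.3090+2.1266i
X[3] = 4.3090-2.1266i
X[4] = 3.1910-1.3143i

X = [0, 3.1910+1.3143i, 4.3090+2.1266i, 4.3090-2.1266i, 3.1910-1.3143i]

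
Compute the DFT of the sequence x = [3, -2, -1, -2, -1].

X[k] = Σ(n=0 to 4) x[n] · ω_5^(nk)
where ω_5 = e^(-2πi/5)

Computing each X[k]:
X[0] = -3
X[1] = 4.5000+0.3633i
X[2] = 4.5000+1.5388i
X[3] = 4.5000-1.5388i
X[4] = 4.5000-0.3633i

X = [-3, 4.5000+0.3633i, 4.5000+1.5388i, 4.5000-1.5388i, 4.5000-0.3633i]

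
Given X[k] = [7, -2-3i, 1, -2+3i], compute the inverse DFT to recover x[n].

x[n] = (1/4) Σ(k=0 to 3) X[k] · e^(2πikn/4)

Computing each x[n]:
x[0] = 1
x[1] = 3
x[2] = 3
x[3] = 0

x = [1, 3, 3, 0]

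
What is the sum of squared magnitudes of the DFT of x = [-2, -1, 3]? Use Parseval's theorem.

Parseval: Σ|x[n]|² = (1/N)Σ|X[k]|², so Σ|X[k]|² = N·Σ|x[n]|² = 3·14.0000

Σ|X[k]|² = N·Σ|x[n]|² = 3·14.0000 = 42.0000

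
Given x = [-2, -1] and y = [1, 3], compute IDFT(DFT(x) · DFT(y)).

(x ⊛ y)[n] = Σ(m=0 to 1) x[m] · y[(n-m) mod 2]

Computing each output sample:
(x ⊛ y)[0] = -5
(x ⊛ y)[1] = -7

x ⊛ y = [-5, -7]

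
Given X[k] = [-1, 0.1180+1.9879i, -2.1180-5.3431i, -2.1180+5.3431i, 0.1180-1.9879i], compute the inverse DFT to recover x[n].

x[n] = (1/5) Σ(k=0 to 4) X[k] · e^(2πikn/5)

Computing each x[n]:
x[0] = -1
x[1] = 1
x[2] = -3
x[3] = 2
x[4] = 0

x = [-1, 1, -3, 2, 0]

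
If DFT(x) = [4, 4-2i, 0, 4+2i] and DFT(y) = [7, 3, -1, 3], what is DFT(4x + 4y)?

By linearity: DFT(4x + 4y) = 4·DFT(x) + 4·DFT(y)
= 4·[4, 4-2i, 0, 4+2i] + 4·[7, 3, -1, 3]

Computing element-wise:
Z[0] = 4·(4) + 4·(7) = 44
Z[1] = 4·(4-2i) + 4·(3) = 28-8i
Z[2] = 4·(0) + 4·(-1) = -4
Z[3] = 4·(4+2i) + 4·(3) = 28+8i

DFT(4x + 4y) = 4·X + 4·Y = [44, 28-8i, -4, 28+8i]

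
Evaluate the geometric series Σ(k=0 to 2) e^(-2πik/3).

Sum of all nth roots of unity equals 0 for n > 1 (geometric series with r ≠ 1).

0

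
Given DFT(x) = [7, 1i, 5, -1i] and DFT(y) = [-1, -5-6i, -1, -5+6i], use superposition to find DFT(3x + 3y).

By linearity: DFT(3x + 3y) = 3·DFT(x) + 3·DFT(y)
= 3·[7, 1i, 5, -1i] + 3·[-1, -5-6i, -1, -5+6i]

Computing element-wise:
Z[0] = 3·(7) + 3·(-1) = 18
Z[1] = 3·(1i) + 3·(-5-6i) = -15-15i
Z[2] = 3·(5) + 3·(-1) = 12
Z[3] = 3·(-1i) + 3·(-5+6i) = -15+15i

DFT(3x + 3y) = 3·X + 3·Y = [18, -15-15i, 12, -15+15i]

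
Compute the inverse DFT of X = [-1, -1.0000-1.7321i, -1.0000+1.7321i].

x[n] = (1/3) Σ(k=0 to 2) X[k] · e^(2πikn/3)

Computing each x[n]:
x[0] = -1
x[1] = 1
x[2] = -1

x = [-1, 1, -1]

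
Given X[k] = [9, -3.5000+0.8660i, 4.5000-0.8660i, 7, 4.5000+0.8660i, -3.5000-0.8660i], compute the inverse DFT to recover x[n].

x[n] = (1/6) Σ(k=0 to 5) X[k] · e^(2πikn/6)

Computing each x[n]:
x[0] = 3
x[1] = -1
x[2] = 2
x[3] = 3
x[4] = 3
x[5] = -1

x = [3, -1, 2, 3, 3, -1]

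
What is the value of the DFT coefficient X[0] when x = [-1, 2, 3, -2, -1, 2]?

X[0] = Σ(n=0 to 5) x[n] · ω_6^0 = Σ x[n]
= (-1) + (2) + (3) + (-2) + (-1) + (2)

X[0] = 3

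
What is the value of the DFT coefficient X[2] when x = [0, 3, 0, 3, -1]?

X[2] = Σ(n=0 to 4) x[n] · ω_5^(2n) where ω_5 = e^(-2πi/5)
= (0)·ω_5^0 + (3)·ω_5^2 + (0)·ω_5^4 + (3)·ω_5^6 + (-1)·ω_5^8

X[2] = -0.6910-5.2043i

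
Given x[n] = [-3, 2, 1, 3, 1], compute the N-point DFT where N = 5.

X[k] = Σ(n=0 to 4) x[n] · ω_5^(nk)
where ω_5 = e^(-2πi/5)

Computing each X[k]:
X[0] = 4
X[1] = -5.3090+0.2245i
X[2] = -4.1910-2.4899i
X[3] = -4.1910+2.4899i
X[4] = -5.3090-0.2245i

X = [4, -5.3090+0.2245i, -4.1910-2.4899i, -4.1910+2.4899i, -5.3090-0.2245i]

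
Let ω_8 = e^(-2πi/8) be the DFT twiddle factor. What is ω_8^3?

ω_8^3 = e^(-2πi·3/8)
= cos(-2π·3/8) + i·sin(-2π·3/8)
= cos(-6π/8) + i·sin(-6π/8)

ω_8^3 = cos(-6π/8) + i·sin(-6π/8) = -0.7071-0.7071i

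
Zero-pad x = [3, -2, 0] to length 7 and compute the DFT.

Original 3-point DFT: [1, 4.0000+1.7321i, 4.0000-1.7321i]
Zero-padded 7-point DFT provides frequency interpolation.

DFT_7([x, 0, ...]) = [1, 1.7530+1.5637i, 3.4450+1.9499i, 4.8019+0.8678i, 4.8019-0.8678i, 3.4450-1.9499i, 1.7530-1.5637i]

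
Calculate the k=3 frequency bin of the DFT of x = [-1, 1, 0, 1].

X[3] = Σ(n=0 to 3) x[n] · ω_4^(3n) where ω_4 = e^(-2πi/4)
= (-1)·ω_4^0 + (1)·ω_4^3 + (0)·ω_4^6 + (1)·ω_4^9

X[3] = -1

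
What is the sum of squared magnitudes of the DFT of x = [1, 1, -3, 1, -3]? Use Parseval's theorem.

Parseval: Σ|x[n]|² = (1/N)Σ|X[k]|², so Σ|X[k]|² = N·Σ|x[n]|² = 5·21.0000

Σ|X[k]|² = N·Σ|x[n]|² = 5·21.0000 = 105.0000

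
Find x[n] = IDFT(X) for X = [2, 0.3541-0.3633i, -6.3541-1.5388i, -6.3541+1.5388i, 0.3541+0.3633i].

x[n] = (1/5) Σ(k=0 to 4) X[k] · e^(2πikn/5)

Computing each x[n]:
x[0] = -2
x[1] = 3
x[2] = -1
x[3] = 0
x[4] = 2

x = [-2, 3, -1, 0, 2]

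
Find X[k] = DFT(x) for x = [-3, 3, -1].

X[k] = Σ(n=0 to 2) x[n] · ω_3^(nk)
where ω_3 = e^(-2πi/3)

Computing each X[k]:
X[0] = -1
X[1] = -4.0000-3.4641i
X[2] = -4.0000+3.4641i

X = [-1, -4.0000-3.4641i, -4.0000+3.4641i]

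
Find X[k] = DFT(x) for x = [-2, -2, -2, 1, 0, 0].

X[k] = Σ(n=0 to 5) x[n] · ω_6^(nk)
where ω_6 = e^(-2πi/6)

Computing each X[k]:
X[0] = -5
X[1] = -3.0000+3.4641i
X[2] = 1
X[3] = -3
X[4] = 1
X[5] = -3.0000-3.4641i

X = [-5, -3.0000+3.4641i, 1, -3, 1, -3.0000-3.4641i]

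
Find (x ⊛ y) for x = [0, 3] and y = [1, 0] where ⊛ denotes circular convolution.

(x ⊛ y)[n] = Σ(m=0 to 1) x[m] · y[(n-m) mod 2]

Computing each output sample:
(x ⊛ y)[0] = 0
(x ⊛ y)[1] = 3

x ⊛ y = [0, 3]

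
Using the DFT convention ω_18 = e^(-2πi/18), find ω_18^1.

ω_18^1 = e^(-2πi·1/18)
= cos(-2π·1/18) + i·sin(-2π·1/18)
= cos(-2π/18) + i·sin(-2π/18)

ω_18^1 = cos(-2π/18) + i·sin(-2π/18) = 0.9397-0.3420i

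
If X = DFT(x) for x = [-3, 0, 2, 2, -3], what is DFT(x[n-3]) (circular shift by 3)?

Time shift by 3: X_shifted[k] = ω_5^(3k) · X[k]
Shifted x = [2, 2, -3, -3, 0]

DFT(x[n-3]) = [-2, 7.4721-1.9021i, -1.4721-1.1756i, -1.4721+1.1756i, 7.4721+1.9021i]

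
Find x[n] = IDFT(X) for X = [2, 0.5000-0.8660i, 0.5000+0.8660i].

x[n] = (1/3) Σ(k=0 to 2) X[k] · e^(2πikn/3)

Computing each x[n]:
x[0] = 1
x[1] = 1
x[2] = 0

x = [1, 1, 0]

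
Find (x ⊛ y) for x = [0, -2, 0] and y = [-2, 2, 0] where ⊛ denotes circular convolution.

(x ⊛ y)[n] = Σ(m=0 to 2) x[m] · y[(n-m) mod 3]

Computing each output sample:
(x ⊛ y)[0] = 0
(x ⊛ y)[1] = 4
(x ⊛ y)[2] = -4

x ⊛ y = [0, 4, -4]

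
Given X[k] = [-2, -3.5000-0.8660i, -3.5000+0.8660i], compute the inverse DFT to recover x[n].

x[n] = (1/3) Σ(k=0 to 2) X[k] · e^(2πikn/3)

Computing each x[n]:
x[0] = -3
x[1] = 1
x[2] = 0

x = [-3, 1, 0]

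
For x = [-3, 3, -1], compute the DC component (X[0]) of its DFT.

X[0] = Σ(n=0 to 2) x[n] · ω_3^0 = Σ x[n]
= (-3) + (3) + (-1)

X[0] = -1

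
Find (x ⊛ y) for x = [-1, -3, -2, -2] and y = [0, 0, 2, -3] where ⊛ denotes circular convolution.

(x ⊛ y)[n] = Σ(m=0 to 3) x[m] · y[(n-m) mod 4]

Computing each output sample:
(x ⊛ y)[0] = 5
(x ⊛ y)[1] = 2
(x ⊛ y)[2] = 4
(x ⊛ y)[3] = -3

x ⊛ y = [5, 2, 4, -3]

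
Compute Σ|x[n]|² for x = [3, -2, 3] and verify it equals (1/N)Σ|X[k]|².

Time domain:
Σ|x[n]|² = |3|² + |-2|² + |3|² = 22.0000

Frequency domain:
(1/3)Σ|X[k]|² = (1/3)(|4|² + |2.5000+4.3301i|² + |2.5000-4.3301i|²) = (1/3)·66.0000 = 22.0000

Both sides agree, confirming Parseval's theorem.

Σ|x[n]|² = (1/N)Σ|X[k]|² = 22.0000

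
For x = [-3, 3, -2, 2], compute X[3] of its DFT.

X[3] = Σ(n=0 to 3) x[n] · ω_4^(3n) where ω_4 = e^(-2πi/4)
= (-3)·ω_4^0 + (3)·ω_4^3 + (-2)·ω_4^6 + (2)·ω_4^9

X[3] = -1+1i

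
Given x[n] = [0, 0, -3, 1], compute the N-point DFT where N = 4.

X[k] = Σ(n=0 to 3) x[n] · ω_4^(nk)
where ω_4 = e^(-2πi/4)

Computing each X[k]:
X[0] = -2
X[1] = 3+1i
X[2] = -4
X[3] = 3-1i

X = [-2, 3+1i, -4, 3-1i]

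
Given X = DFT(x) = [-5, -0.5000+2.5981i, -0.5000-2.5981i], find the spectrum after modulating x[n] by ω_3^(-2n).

Modulation property: DFT(ω_3^(-2n)·x[n]) = X[(k-2) mod 3], so circularly shift X by 2 positions.

X[k-2] = [-0.5000+2.5981i, -0.5000-2.5981i, -5]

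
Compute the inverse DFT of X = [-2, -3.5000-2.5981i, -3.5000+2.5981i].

x[n] = (1/3) Σ(k=0 to 2) X[k] · e^(2πikn/3)

Computing each x[n]:
x[0] = -3
x[1] = 2
x[2] = -1

x = [-3, 2, -1]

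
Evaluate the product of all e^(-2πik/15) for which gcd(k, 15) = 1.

The primitive 15th roots of unity are ω_15^k for k coprime to 15: k ∈ {1, 2, 4, 7, 8, 11, 13, 14}
Their product equals the constant term of the cyclotomic polynomial Φ_15(x) up to sign.
For n ≥ 3, the product of all primitive nth roots of unity is 1. (For n=1 it is 1; for n=2 it is -1.)

1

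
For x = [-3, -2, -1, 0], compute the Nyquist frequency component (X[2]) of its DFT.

X[2] = Σ(n=0 to 3) x[n] · ω_4^(2n) where ω_4 = e^(-2πi/4)
= (-3)·ω_4^0 + (-2)·ω_4^2 + (-1)·ω_4^4 + (0)·ω_4^6

X[2] = -2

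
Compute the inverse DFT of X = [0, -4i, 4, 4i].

x[n] = (1/4) Σ(k=0 to 3) X[k] · e^(2πikn/4)

Computing each x[n]:
x[0] = 1
x[1] = 1
x[2] = 1
x[3] = -3

x = [1, 1, 1, -3]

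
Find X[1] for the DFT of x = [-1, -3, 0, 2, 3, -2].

X[1] = Σ(n=0 to 5) x[n] · ω_6^(1n) where ω_6 = e^(-2πi/6)
= (-1)·ω_6^0 + (-3)·ω_6^1 + (0)·ω_6^2 + (2)·ω_6^3 + (3)·ω_6^4 + (-2)·ω_6^5

X[1] = -7.0000+3.4641i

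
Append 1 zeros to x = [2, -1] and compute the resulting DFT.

Original 2-point DFT: [1, 3]
Zero-padded 3-point DFT provides frequency interpolation.

DFT_3([x, 0, ...]) = [1, 2.5000+0.8660i, 2.5000-0.8660i]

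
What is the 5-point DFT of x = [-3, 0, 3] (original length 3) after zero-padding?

Original 3-point DFT: [0, -4.5000+2.5981i, -4.5000-2.5981i]
Zero-padded 5-point DFT provides frequency interpolation.

DFT_5([x, 0, ...]) = [0, -5.4271-1.7634i, -2.0729+2.8532i, -2.0729-2.8532i, -5.4271+1.7634i]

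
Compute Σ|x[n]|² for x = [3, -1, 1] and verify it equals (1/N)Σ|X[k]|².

Time domain:
Σ|x[n]|² = |3|² + |-1|² + |1|² = 11.0000

Frequency domain:
(1/3)Σ|X[k]|² = (1/3)(|3|² + |3.0000+1.7321i|² + |3.0000-1.7321i|²) = (1/3)·33.0000 = 11.0000

Both sides agree, confirming Parseval's theorem.

Σ|x[n]|² = (1/N)Σ|X[k]|² = 11.0000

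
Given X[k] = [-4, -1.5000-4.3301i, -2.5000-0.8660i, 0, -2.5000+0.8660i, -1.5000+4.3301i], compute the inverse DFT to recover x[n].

x[n] = (1/6) Σ(k=0 to 5) X[k] · e^(2πikn/6)

Computing each x[n]:
x[0] = -2
x[1] = 1
x[2] = 1
x[3] = -1
x[4] = -1
x[5] = -2

x = [-2, 1, 1, -1, -1, -2]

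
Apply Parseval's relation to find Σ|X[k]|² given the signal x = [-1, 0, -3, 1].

Parseval: Σ|x[n]|² = (1/N)Σ|X[k]|², so Σ|X[k]|² = N·Σ|x[n]|² = 4·11.0000

Σ|X[k]|² = N·Σ|x[n]|² = 4·11.0000 = 44.0000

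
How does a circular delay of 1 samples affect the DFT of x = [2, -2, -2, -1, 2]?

Time shift by 1: X_shifted[k] = ω_5^(1k) · X[k]
Shifted x = [2, 2, -2, -2, -1]

DFT(x[n-1]) = [-1, 5.5451-2.8532i, -0.0451-1.7634i, -0.0451+1.7634i, 5.5451+2.8532i]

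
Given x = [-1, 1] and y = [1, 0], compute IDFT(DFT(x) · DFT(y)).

(x ⊛ y)[n] = Σ(m=0 to 1) x[m] · y[(n-m) mod 2]

Computing each output sample:
(x ⊛ y)[0] = -1
(x ⊛ y)[1] = 1

x ⊛ y = [-1, 1]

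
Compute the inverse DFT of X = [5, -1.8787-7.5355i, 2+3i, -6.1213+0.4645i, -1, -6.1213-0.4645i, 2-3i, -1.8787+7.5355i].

x[n] = (1/8) Σ(k=0 to 7) X[k] · e^(2πikn/8)

Computing each x[n]:
x[0] = -1
x[1] = 2
x[2] = 2
x[3] = 2
x[4] = 3
x[5] = -2
x[6] = -2
x[7] = 1

x = [-1, 2, 2, 2, 3, -2, -2, 1]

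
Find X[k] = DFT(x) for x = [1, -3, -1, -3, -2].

X[k] = Σ(n=0 to 4) x[n] · ω_5^(nk)
where ω_5 = e^(-2πi/5)

Computing each X[k]:
X[0] = -8
X[1] = 2.6910-0.2245i
X[2] = 3.8090+2.4899i
X[3] = 3.8090-2.4899i
X[4] = 2.6910+0.2245i

X = [-8, 2.6910-0.2245i, 3.8090+2.4899i, 3.8090-2.4899i, 2.6910+0.2245i]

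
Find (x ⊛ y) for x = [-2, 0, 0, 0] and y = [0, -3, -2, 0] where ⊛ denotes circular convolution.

(x ⊛ y)[n] = Σ(m=0 to 3) x[m] · y[(n-m) mod 4]

Computing each output sample:
(x ⊛ y)[0] = 0
(x ⊛ y)[1] = 6
(x ⊛ y)[2] = 4
(x ⊛ y)[3] = 0

x ⊛ y = [0, 6, 4, 0]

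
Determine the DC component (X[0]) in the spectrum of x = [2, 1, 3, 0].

X[0] = Σ(n=0 to 3) x[n] · ω_4^0 = Σ x[n]
= (2) + (1) + (3) + (0)

X[0] = 6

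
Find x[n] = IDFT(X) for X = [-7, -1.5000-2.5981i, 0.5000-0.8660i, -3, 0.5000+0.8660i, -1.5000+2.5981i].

x[n] = (1/6) Σ(k=0 to 5) X[k] · e^(2πikn/6)

Computing each x[n]:
x[0] = -2
x[1] = 0
x[2] = -1
x[3] = 0
x[4] = -2
x[5] = -2

x = [-2, 0, -1, 0, -2, -2]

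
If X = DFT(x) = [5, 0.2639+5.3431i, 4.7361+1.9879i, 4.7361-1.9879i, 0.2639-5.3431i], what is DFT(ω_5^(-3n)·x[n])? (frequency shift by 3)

Modulation property: DFT(ω_5^(-3n)·x[n]) = X[(k-3) mod 5], so circularly shift X by 3 positions.

X[k-3] = [4.7361+1.9879i, 4.7361-1.9879i, 0.2639-5.3431i, 5, 0.2639+5.3431i]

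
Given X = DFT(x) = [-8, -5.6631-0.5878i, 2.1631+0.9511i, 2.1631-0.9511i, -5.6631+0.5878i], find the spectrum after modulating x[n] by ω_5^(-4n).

Modulation property: DFT(ω_5^(-4n)·x[n]) = X[(k-4) mod 5], so circularly shift X by 4 positions.

X[k-4] = [-5.6631-0.5878i, 2.1631+0.9511i, 2.1631-0.9511i, -5.6631+0.5878i, -8]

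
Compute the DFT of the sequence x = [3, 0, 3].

X[k] = Σ(n=0 to 2) x[n] · ω_3^(nk)
where ω_3 = e^(-2πi/3)

Computing each X[k]:
X[0] = 6
X[1] = 1.5000+2.5981i
X[2] = 1.5000-2.5981i

X = [6, 1.5000+2.5981i, 1.5000-2.5981i]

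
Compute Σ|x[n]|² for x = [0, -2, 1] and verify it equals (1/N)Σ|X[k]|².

Time domain:
Σ|x[n]|² = |0|² + |-2|² + |1|² = 5.0000

Frequency domain:
(1/3)Σ|X[k]|² = (1/3)(|-1|² + |0.5000+2.5981i|² + |0.5000-2.5981i|²) = (1/3)·15.0000 = 5.0000

Both sides agree, confirming Parseval's theorem.

Σ|x[n]|² = (1/N)Σ|X[k]|² = 5.0000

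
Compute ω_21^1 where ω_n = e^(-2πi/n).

ω_21^1 = e^(-2πi·1/21)
= cos(-2π·1/21) + i·sin(-2π·1/21)
= cos(-2π/21) + i·sin(-2π/21)

ω_21^1 = cos(-2π/21) + i·sin(-2π/21) = 0.9556-0.2948i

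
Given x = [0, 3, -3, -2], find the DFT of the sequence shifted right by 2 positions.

Time shift by 2: X_shifted[k] = ω_4^(2k) · X[k]
Shifted x = [-3, -2, 0, 3]

DFT(x[n-2]) = [-2, -3+5i, -4, -3-5i]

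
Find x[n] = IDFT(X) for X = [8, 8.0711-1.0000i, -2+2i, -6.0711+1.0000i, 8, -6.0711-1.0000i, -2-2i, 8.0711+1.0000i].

x[n] = (1/8) Σ(k=0 to 7) X[k] · e^(2πikn/8)

Computing each x[n]:
x[0] = 2
x[1] = 2
x[2] = 3
x[3] = -2
x[4] = 1
x[5] = -3
x[6] = 2
x[7] = 3

x = [2, 2, 3, -2, 1, -3, 2, 3]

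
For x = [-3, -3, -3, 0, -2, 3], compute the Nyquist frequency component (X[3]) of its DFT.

X[3] = Σ(n=0 to 5) x[n] · ω_6^(3n) where ω_6 = e^(-2πi/6)
= (-3)·ω_6^0 + (-3)·ω_6^3 + (-3)·ω_6^6 + (0)·ω_6^9 + (-2)·ω_6^12 + (3)·ω_6^15

X[3] = -8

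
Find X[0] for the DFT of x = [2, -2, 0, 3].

X[0] = Σ(n=0 to 3) x[n] · ω_4^0 = Σ x[n]
= (2) + (-2) + (0) + (3)

X[0] = 3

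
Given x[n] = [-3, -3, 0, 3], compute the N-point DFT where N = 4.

X[k] = Σ(n=0 to 3) x[n] · ω_4^(nk)
where ω_4 = e^(-2πi/4)

Computing each X[k]:
X[0] = -3
X[1] = -3+6i
X[2] = -3
X[3] = -3-6i

X = [-3, -3+6i, -3, -3-6i]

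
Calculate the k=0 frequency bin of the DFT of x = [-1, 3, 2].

X[0] = Σ(n=0 to 2) x[n] · ω_3^0 = Σ x[n]
= (-1) + (3) + (2)

X[0] = 4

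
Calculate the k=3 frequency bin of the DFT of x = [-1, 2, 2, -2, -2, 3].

X[3] = Σ(n=0 to 5) x[n] · ω_6^(3n) where ω_6 = e^(-2πi/6)
= (-1)·ω_6^0 + (2)·ω_6^3 + (2)·ω_6^6 + (-2)·ω_6^9 + (-2)·ω_6^12 + (3)·ω_6^15

X[3] = -4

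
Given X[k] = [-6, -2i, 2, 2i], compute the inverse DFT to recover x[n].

x[n] = (1/4) Σ(k=0 to 3) X[k] · e^(2πikn/4)

Computing each x[n]:
x[0] = -1
x[1] = -1
x[2] = -1
x[3] = -3

x = [-1, -1, -1, -3]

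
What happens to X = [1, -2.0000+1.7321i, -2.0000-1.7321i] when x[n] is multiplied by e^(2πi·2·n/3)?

Modulation property: DFT(ω_3^(-2n)·x[n]) = X[(k-2) mod 3], so circularly shift X by 2 positions.

X[k-2] = [-2.0000+1.7321i, -2.0000-1.7321i, 1]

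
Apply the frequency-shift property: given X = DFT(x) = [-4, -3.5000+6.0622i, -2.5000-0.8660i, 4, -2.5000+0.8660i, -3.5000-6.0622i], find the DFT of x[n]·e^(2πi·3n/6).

Modulation property: DFT(ω_6^(-3n)·x[n]) = X[(k-3) mod 6], so circularly shift X by 3 positions.

X[k-3] = [4, -2.5000+0.8660i, -3.5000-6.0622i, -4, -3.5000+6.0622i, -2.5000-0.8660i]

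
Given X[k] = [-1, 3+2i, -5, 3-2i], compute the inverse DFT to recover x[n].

x[n] = (1/4) Σ(k=0 to 3) X[k] · e^(2πikn/4)

Computing each x[n]:
x[0] = 0
x[1] = 0
x[2] = -3
x[3] = 2

x = [0, 0, -3, 2]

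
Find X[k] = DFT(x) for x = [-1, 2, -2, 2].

X[k] = Σ(n=0 to 3) x[n] · ω_4^(nk)
where ω_4 = e^(-2πi/4)

Computing each X[k]:
X[0] = 1
X[1] = 1
X[2] = -7
X[3] = 1

X = [1, 1, -7, 1]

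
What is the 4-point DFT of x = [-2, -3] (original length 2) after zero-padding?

Original 2-point DFT: [-5, 1]
Zero-padded 4-point DFT provides frequency interpolation.

DFT_4([x, 0, ...]) = [-5, -2+3i, 1, -2-3i]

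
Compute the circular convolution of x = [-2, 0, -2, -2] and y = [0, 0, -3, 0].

(x ⊛ y)[n] = Σ(m=0 to 3) x[m] · y[(n-m) mod 4]

Computing each output sample:
(x ⊛ y)[0] = 6
(x ⊛ y)[1] = 6
(x ⊛ y)[2] = 6
(x ⊛ y)[3] = 0

x ⊛ y = [6, 6, 6, 0]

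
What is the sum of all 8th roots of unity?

Sum of all nth roots of unity equals 0 for n > 1 (geometric series with r ≠ 1).

0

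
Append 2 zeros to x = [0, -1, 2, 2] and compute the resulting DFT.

Original 4-point DFT: [3, -2+3i, 1, -2-3i]
Zero-padded 6-point DFT provides frequency interpolation.

DFT_6([x, 0, ...]) = [3, -3.5000-0.8660i, 1.5000+2.5981i, 1, 1.5000-2.5981i, -3.5000+0.8660i]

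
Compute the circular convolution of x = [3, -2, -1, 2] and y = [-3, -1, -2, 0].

(x ⊛ y)[n] = Σ(m=0 to 3) x[m] · y[(n-m) mod 4]

Computing each output sample:
(x ⊛ y)[0] = -9
(x ⊛ y)[1] = -1
(x ⊛ y)[2] = -1
(x ⊛ y)[3] = -1

x ⊛ y = [-9, -1, -1, -1]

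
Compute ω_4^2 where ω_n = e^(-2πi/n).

ω_4^2 = e^(-2πi·2/4)
= cos(-2π·2/4) + i·sin(-2π·2/4)
= cos(-4π/4) + i·sin(-4π/4)

ω_4^2 = cos(-4π/4) + i·sin(-4π/4) = -1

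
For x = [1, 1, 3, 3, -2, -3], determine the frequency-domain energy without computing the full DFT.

Parseval: Σ|x[n]|² = (1/N)Σ|X[k]|², so Σ|X[k]|² = N·Σ|x[n]|² = 6·33.0000

Σ|X[k]|² = N·Σ|x[n]|² = 6·33.0000 = 198.0000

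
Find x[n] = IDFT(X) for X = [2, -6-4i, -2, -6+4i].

x[n] = (1/4) Σ(k=0 to 3) X[k] · e^(2πikn/4)

Computing each x[n]:
x[0] = -3
x[1] = 3
x[2] = 3
x[3] = -1

x = [-3, 3, 3, -1]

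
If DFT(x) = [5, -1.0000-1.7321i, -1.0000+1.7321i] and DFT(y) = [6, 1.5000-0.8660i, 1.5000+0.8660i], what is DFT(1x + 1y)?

By linearity: DFT(1x + 1y) = 1·DFT(x) + 1·DFT(y)
= 1·[5, -1.0000-1.7321i, -1.0000+1.7321i] + 1·[6, 1.5000-0.8660i, 1.5000+0.8660i]

Computing element-wise:
Z[0] = 1·(5) + 1·(6) = 11
Z[1] = 1·(-1.0000-1.7321i) + 1·(1.5000-0.8660i) = 0.5000-2.5981i
Z[2] = 1·(-1.0000+1.7321i) + 1·(1.5000+0.8660i) = 0.5000+2.5981i

DFT(1x + 1y) = 1·X + 1·Y = [11, 0.5000-2.5981i, 0.5000+2.5981i]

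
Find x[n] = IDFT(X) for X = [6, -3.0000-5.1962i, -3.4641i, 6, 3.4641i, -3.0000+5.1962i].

x[n] = (1/6) Σ(k=0 to 5) X[k] · e^(2πikn/6)

Computing each x[n]:
x[0] = 1
x[1] = 2
x[2] = 3
x[3] = 1
x[4] = 2
x[5] = -3

x = [1, 2, 3, 1, 2, -3]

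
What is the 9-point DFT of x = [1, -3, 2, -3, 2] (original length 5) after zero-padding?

Original 5-point DFT: [-1, 1.5000+1.8164i, 1.5000+7.6942i, 1.5000-7.6942i, 1.5000-1.8164i]
Zero-padded 9-point DFT provides frequency interpolation.

DFT_9([x, 0, ...]) = [-1, -1.3302+1.8728i, 1.6318+0.9579i, -2.5000+2.5981i, 7.1985+6.8793i, 7.1985-6.8793i, -2.5000-2.5981i, 1.6318-0.9579i, -1.3302-1.8728i]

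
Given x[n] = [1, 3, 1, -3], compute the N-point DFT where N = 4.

X[k] = Σ(n=0 to 3) x[n] · ω_4^(nk)
where ω_4 = e^(-2πi/4)

Computing each X[k]:
X[0] = 2
X[1] = -6i
X[2] = 2
X[3] = 6i

X = [2, -6i, 2, 6i]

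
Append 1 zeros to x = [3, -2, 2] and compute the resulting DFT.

Original 3-point DFT: [3, 3.0000+3.4641i, 3.0000-3.4641i]
Zero-padded 4-point DFT provides frequency interpolation.

DFT_4([x, 0, ...]) = [3, 1+2i, 7, 1-2i]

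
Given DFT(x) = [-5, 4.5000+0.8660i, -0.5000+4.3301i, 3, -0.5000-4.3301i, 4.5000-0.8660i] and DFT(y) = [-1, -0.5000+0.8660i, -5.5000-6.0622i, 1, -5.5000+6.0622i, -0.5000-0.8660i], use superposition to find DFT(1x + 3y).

By linearity: DFT(1x + 3y) = 1·DFT(x) + 3·DFT(y)
= 1·[-5, 4.5000+0.8660i, -0.5000+4.3301i, 3, -0.5000-4.3301i, 4.5000-0.8660i] + 3·[-1, -0.5000+0.8660i, -5.5000-6.0622i, 1, -5.5000+6.0622i, -0.5000-0.8660i]

Computing element-wise:
Z[0] = 1·(-5) + 3·(-1) = -8
Z[1] = 1·(4.5000+0.8660i) + 3·(-0.5000+0.8660i) = 3.0000+3.4640i
Z[2] = 1·(-0.5000+4.3301i) + 3·(-5.5000-6.0622i) = -17.0000-13.8565i
Z[3] = 1·(3) + 3·(1) = 6
Z[4] = 1·(-0.5000-4.3301i) + 3·(-5.5000+6.0622i) = -17.0000+13.8565i
Z[5] = 1·(4.5000-0.8660i) + 3·(-0.5000-0.8660i) = 3.0000-3.4640i

DFT(1x + 3y) = 1·X + 3·Y = [-8, 3.0000+3.4640i, -17.0000-13.8565i, 6, -17.0000+13.8565i, 3.0000-3.4640i]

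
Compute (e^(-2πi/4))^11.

Since ω_4^4 = 1, powers reduce modulo 4.
11 mod 4 = 3
So ω_4^11 = ω_4^3 = e^(-2πi·3/4)

ω_4^11 = ω_4^3 = 1i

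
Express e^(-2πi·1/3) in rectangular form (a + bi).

ω_3^1 = e^(-2πi·1/3)
= cos(-2π·1/3) + i·sin(-2π·1/3)
= cos(-2π/3) + i·sin(-2π/3)

ω_3^1 = cos(-2π/3) + i·sin(-2π/3) = -0.5000-0.8660i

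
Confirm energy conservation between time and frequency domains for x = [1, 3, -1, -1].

Time domain:
Σ|x[n]|² = |1|² + |3|² + |-1|² + |-1|² = 12.0000

Frequency domain:
(1/4)Σ|X[k]|² = (1/4)(|2|² + |2-4i|² + |-2|² + |2+4i|²) = (1/4)·48.0000 = 12.0000

Both sides agree, confirming Parseval's theorem.

Σ|x[n]|² = (1/N)Σ|X[k]|² = 12.0000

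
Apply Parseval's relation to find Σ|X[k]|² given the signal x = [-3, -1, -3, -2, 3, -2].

Parseval: Σ|x[n]|² = (1/N)Σ|X[k]|², so Σ|X[k]|² = N·Σ|x[n]|² = 6·36.0000

Σ|X[k]|² = N·Σ|x[n]|² = 6·36.0000 = 216.0000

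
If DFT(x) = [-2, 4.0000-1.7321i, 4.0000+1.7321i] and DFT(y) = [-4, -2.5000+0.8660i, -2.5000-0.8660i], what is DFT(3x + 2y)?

By linearity: DFT(3x + 2y) = 3·DFT(x) + 2·DFT(y)
= 3·[-2, 4.0000-1.7321i, 4.0000+1.7321i] + 2·[-4, -2.5000+0.8660i, -2.5000-0.8660i]

Computing element-wise:
Z[0] = 3·(-2) + 2·(-4) = -14
Z[1] = 3·(4.0000-1.7321i) + 2·(-2.5000+0.8660i) = 7.0000-3.4643i
Z[2] = 3·(4.0000+1.7321i) + 2·(-2.5000-0.8660i) = 7.0000+3.4643i

DFT(3x + 2y) = 3·X + 2·Y = [-14, 7.0000-3.4643i, 7.0000+3.4643i]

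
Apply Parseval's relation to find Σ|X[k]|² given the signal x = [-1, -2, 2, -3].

Parseval: Σ|x[n]|² = (1/N)Σ|X[k]|², so Σ|X[k]|² = N·Σ|x[n]|² = 4·18.0000

Σ|X[k]|² = N·Σ|x[n]|² = 4·18.0000 = 72.0000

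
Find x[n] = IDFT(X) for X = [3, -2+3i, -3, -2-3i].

x[n] = (1/4) Σ(k=0 to 3) X[k] · e^(2πikn/4)

Computing each x[n]:
x[0] = -1
x[1] = 0
x[2] = 1
x[3] = 3

x = [-1, 0, 1, 3]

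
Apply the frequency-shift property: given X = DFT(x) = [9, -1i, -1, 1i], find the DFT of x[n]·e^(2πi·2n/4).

Modulation property: DFT(ω_4^(-2n)·x[n]) = X[(k-2) mod 4], so circularly shift X by 2 positions.

X[k-2] = [-1, 1i, 9, -1i]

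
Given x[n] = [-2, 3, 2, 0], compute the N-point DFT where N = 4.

X[k] = Σ(n=0 to 3) x[n] · ω_4^(nk)
where ω_4 = e^(-2πi/4)

Computing each X[k]:
X[0] = 3
X[1] = -4-3i
X[2] = -3
X[3] = -4+3i

X = [3, -4-3i, -3, -4+3i]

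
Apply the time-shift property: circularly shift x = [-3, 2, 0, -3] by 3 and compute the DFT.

Time shift by 3: X_shifted[k] = ω_4^(3k) · X[k]
Shifted x = [2, 0, -3, -3]

DFT(x[n-3]) = [-4, 5-3i, 2, 5+3i]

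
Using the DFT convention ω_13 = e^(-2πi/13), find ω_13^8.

ω_13^8 = e^(-2πi·8/13)
= cos(-2π·8/13) + i·sin(-2π·8/13)
= cos(-16π/13) + i·sin(-16π/13)

ω_13^8 = cos(-16π/13) + i·sin(-16π/13) = -0.7485+0.6631i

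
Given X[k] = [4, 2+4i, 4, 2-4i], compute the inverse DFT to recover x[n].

x[n] = (1/4) Σ(k=0 to 3) X[k] · e^(2πikn/4)

Computing each x[n]:
x[0] = 3
x[1] = -2
x[2] = 1
x[3] = 2

x = [3, -2, 1, 2]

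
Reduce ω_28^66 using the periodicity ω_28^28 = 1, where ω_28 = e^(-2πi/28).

Since ω_28^28 = 1, powers reduce modulo 28.
66 mod 28 = 10
So ω_28^66 = ω_28^10 = e^(-2πi·10/28)

ω_28^66 = ω_28^10 = -0.6235-0.7818i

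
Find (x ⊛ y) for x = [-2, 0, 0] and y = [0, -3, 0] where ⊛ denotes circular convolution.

(x ⊛ y)[n] = Σ(m=0 to 2) x[m] · y[(n-m) mod 3]

Computing each output sample:
(x ⊛ y)[0] = 0
(x ⊛ y)[1] = 6
(x ⊛ y)[2] = 0

x ⊛ y = [0, 6, 0]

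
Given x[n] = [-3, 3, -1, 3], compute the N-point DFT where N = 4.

X[k] = Σ(n=0 to 3) x[n] · ω_4^(nk)
where ω_4 = e^(-2πi/4)

Computing each X[k]:
X[0] = 2
X[1] = -2
X[2] = -10
X[3] = -2

X = [2, -2, -10, -2]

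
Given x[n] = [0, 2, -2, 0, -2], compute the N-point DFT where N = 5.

X[k] = Σ(n=0 to 4) x[n] · ω_5^(nk)
where ω_5 = e^(-2πi/5)

Computing each X[k]:
X[0] = -2
X[1] = 1.6180-2.6287i
X[2] = -0.6180-4.2533i
X[3] = -0.6180+4.2533i
X[4] = 1.6180+2.6287i

X = [-2, 1.6180-2.6287i, -0.6180-4.2533i, -0.6180+4.2533i, 1.6180+2.6287i]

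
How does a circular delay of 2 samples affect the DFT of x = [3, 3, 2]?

Time shift by 2: X_shifted[k] = ω_3^(2k) · X[k]
Shifted x = [3, 2, 3]

DFT(x[n-2]) = [8, 0.5000+0.8660i, 0.5000-0.8660i]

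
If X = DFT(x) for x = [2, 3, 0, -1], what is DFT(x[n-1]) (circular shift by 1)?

Time shift by 1: X_shifted[k] = ω_4^(1k) · X[k]
Shifted x = [-1, 2, 3, 0]

DFT(x[n-1]) = [4, -4-2i, 0, -4+2i]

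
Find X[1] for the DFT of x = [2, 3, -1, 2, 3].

X[1] = Σ(n=0 to 4) x[n] · ω_5^(1n) where ω_5 = e^(-2πi/5)
= (2)·ω_5^0 + (3)·ω_5^1 + (-1)·ω_5^2 + (2)·ω_5^3 + (3)·ω_5^4

X[1] = 3.0451+1.7634i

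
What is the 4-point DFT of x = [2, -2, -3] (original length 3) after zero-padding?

Original 3-point DFT: [-3, 4.5000-0.8660i, 4.5000+0.8660i]
Zero-padded 4-point DFT provides frequency interpolation.

DFT_4([x, 0, ...]) = [-3, 5+2i, 1, 5-2i]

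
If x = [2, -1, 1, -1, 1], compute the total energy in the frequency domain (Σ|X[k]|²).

Parseval: Σ|x[n]|² = (1/N)Σ|X[k]|², so Σ|X[k]|² = N·Σ|x[n]|² = 5·8.0000

Σ|X[k]|² = N·Σ|x[n]|² = 5·8.0000 = 40.0000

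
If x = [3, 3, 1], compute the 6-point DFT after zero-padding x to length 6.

Original 3-point DFT: [7, 1.0000-1.7321i, 1.0000+1.7321i]
Zero-padded 6-point DFT provides frequency interpolation.

DFT_6([x, 0, ...]) = [7, 4.0000-3.4641i, 1.0000-1.7321i, 1, 1.0000+1.7321i, 4.0000+3.4641i]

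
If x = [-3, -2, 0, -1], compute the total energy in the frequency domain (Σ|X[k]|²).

Parseval: Σ|x[n]|² = (1/N)Σ|X[k]|², so Σ|X[k]|² = N·Σ|x[n]|² = 4·14.0000

Σ|X[k]|² = N·Σ|x[n]|² = 4·14.0000 = 56.0000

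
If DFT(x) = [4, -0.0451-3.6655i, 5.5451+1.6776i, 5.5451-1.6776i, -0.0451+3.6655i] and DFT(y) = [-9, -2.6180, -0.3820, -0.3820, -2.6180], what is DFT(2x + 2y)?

By linearity: DFT(2x + 2y) = 2·DFT(x) + 2·DFT(y)
= 2·[4, -0.0451-3.6655i, 5.5451+1.6776i, 5.5451-1.6776i, -0.0451+3.6655i] + 2·[-9, -2.6180, -0.3820, -0.3820, -2.6180]

Computing element-wise:
Z[0] = 2·(4) + 2·(-9) = -10
Z[1] = 2·(-0.0451-3.6655i) + 2·(-2.6180) = -5.3262-7.3310i
Z[2] = 2·(5.5451+1.6776i) + 2·(-0.3820) = 10.3262+3.3552i
Z[3] = 2·(5.5451-1.6776i) + 2·(-0.3820) = 10.3262-3.3552i
Z[4] = 2·(-0.0451+3.6655i) + 2·(-2.6180) = -5.3262+7.3310i

DFT(2x + 2y) = 2·X + 2·Y = [-10, -5.3262-7.3310i, 10.3262+3.3552i, 10.3262-3.3552i, -5.3262+7.3310i]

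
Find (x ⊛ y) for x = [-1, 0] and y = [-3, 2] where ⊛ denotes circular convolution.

(x ⊛ y)[n] = Σ(m=0 to 1) x[m] · y[(n-m) mod 2]

Computing each output sample:
(x ⊛ y)[0] = 3
(x ⊛ y)[1] = -2

x ⊛ y = [3, -2]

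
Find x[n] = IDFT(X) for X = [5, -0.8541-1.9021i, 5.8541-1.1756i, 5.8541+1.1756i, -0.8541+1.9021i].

x[n] = (1/5) Σ(k=0 to 4) X[k] · e^(2πikn/5)

Computing each x[n]:
x[0] = 3
x[1] = 0
x[2] = 2
x[3] = 2
x[4] = -2

x = [3, 0, 2, 2, -2]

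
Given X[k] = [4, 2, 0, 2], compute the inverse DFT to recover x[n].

x[n] = (1/4) Σ(k=0 to 3) X[k] · e^(2πikn/4)

Computing each x[n]:
x[0] = 2
x[1] = 1
x[2] = 0
x[3] = 1

x = [2, 1, 0, 1]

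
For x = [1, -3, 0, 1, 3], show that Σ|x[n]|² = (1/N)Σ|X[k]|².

Time domain:
Σ|x[n]|² = |1|² + |-3|² + |0|² + |1|² + |3|² = 20.0000

Frequency domain:
(1/5)Σ|X[k]|² = (1/5)(|2|² + |0.1910+6.2941i|² + |1.3090+2.5757i|² + |1.3090-2.5757i|² + |0.1910-6.2941i|²) = (1/5)·100.0000 = 20.0000

Both sides agree, confirming Parseval's theorem.

Σ|x[n]|² = (1/N)Σ|X[k]|² = 20.0000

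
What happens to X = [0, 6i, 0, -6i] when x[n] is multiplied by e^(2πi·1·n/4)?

Modulation property: DFT(ω_4^(-1n)·x[n]) = X[(k-1) mod 4], so circularly shift X by 1 positions.

X[k-1] = [-6i, 0, 6i, 0]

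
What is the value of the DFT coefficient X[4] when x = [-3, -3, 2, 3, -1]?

X[4] = Σ(n=0 to 4) x[n] · ω_5^(4n) where ω_5 = e^(-2πi/5)
= (-3)·ω_5^0 + (-3)·ω_5^4 + (2)·ω_5^8 + (3)·ω_5^12 + (-1)·ω_5^16

X[4] = -8.2812-2.4899i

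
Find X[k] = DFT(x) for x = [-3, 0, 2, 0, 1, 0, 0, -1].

X[k] = Σ(n=0 to 7) x[n] · ω_8^(nk)
where ω_8 = e^(-2πi/8)

Computing each X[k]:
X[0] = -1
X[1] = -4.7071-2.7071i
X[2] = -4-1i
X[3] = -3.2929+1.2929i
X[4] = 1
X[5] = -3.2929-1.2929i
X[6] = -4+1i
X[7] = -4.7071+2.7071i

X = [-1, -4.7071-2.7071i, -4-1i, -3.2929+1.2929i, 1, -3.2929-1.2929i, -4+1i, -4.7071+2.7071i]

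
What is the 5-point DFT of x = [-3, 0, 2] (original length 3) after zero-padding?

Original 3-point DFT: [-1, -4.0000+1.7321i, -4.0000-1.7321i]
Zero-padded 5-point DFT provides frequency interpolation.

DFT_5([x, 0, ...]) = [-1, -4.6180-1.1756i, -2.3820+1.9021i, -2.3820-1.9021i, -4.6180+1.1756i]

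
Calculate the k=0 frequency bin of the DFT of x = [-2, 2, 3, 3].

X[0] = Σ(n=0 to 3) x[n] · ω_4^0 = Σ x[n]
= (-2) + (2) + (3) + (3)

X[0] = 6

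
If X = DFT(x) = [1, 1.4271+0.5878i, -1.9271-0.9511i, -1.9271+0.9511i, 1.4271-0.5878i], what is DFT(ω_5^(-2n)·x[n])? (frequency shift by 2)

Modulation property: DFT(ω_5^(-2n)·x[n]) = X[(k-2) mod 5], so circularly shift X by 2 positions.

X[k-2] = [-1.9271+0.9511i, 1.4271-0.5878i, 1, 1.4271+0.5878i, -1.9271-0.9511i]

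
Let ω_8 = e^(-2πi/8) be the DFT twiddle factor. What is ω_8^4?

ω_8^4 = e^(-2πi·4/8)
= cos(-2π·4/8) + i·sin(-2π·4/8)
= cos(-8π/8) + i·sin(-8π/8)

ω_8^4 = cos(-8π/8) + i·sin(-8π/8) = -1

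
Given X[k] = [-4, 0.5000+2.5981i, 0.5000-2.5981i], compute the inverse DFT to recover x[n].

x[n] = (1/3) Σ(k=0 to 2) X[k] · e^(2πikn/3)

Computing each x[n]:
x[0] = -1
x[1] = -3
x[2] = 0

x = [-1, -3, 0]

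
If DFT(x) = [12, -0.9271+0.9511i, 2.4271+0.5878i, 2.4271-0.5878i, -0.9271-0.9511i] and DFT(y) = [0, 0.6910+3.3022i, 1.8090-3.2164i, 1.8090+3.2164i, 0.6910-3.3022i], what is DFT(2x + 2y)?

By linearity: DFT(2x + 2y) = 2·DFT(x) + 2·DFT(y)
= 2·[12, -0.9271+0.9511i, 2.4271+0.5878i, 2.4271-0.5878i, -0.9271-0.9511i] + 2·[0, 0.6910+3.3022i, 1.8090-3.2164i, 1.8090+3.2164i, 0.6910-3.3022i]

Computing element-wise:
Z[0] = 2·(12) + 2·(0) = 24
Z[1] = 2·(-0.9271+0.9511i) + 2·(0.6910+3.3022i) = -0.4722+8.5066i
Z[2] = 2·(2.4271+0.5878i) + 2·(1.8090-3.2164i) = 8.4722-5.2572i
Z[3] = 2·(2.4271-0.5878i) + 2·(1.8090+3.2164i) = 8.4722+5.2572i
Z[4] = 2·(-0.9271-0.9511i) + 2·(0.6910-3.3022i) = -0.4722-8.5066i

DFT(2x + 2y) = 2·X + 2·Y = [24, -0.4722+8.5066i, 8.4722-5.2572i, 8.4722+5.2572i, -0.4722-8.5066i]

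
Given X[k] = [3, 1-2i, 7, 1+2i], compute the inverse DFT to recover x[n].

x[n] = (1/4) Σ(k=0 to 3) X[k] · e^(2πikn/4)

Computing each x[n]:
x[0] = 3
x[1] = 0
x[2] = 2
x[3] = -2

x = [3, 0, 2, -2]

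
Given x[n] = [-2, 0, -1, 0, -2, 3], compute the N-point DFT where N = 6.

X[k] = Σ(n=0 to 5) x[n] · ω_6^(nk)
where ω_6 = e^(-2πi/6)

Computing each X[k]:
X[0] = -2
X[1] = 1.0000+1.7321i
X[2] = -2.0000+3.4641i
X[3] = -8
X[4] = -2.0000-3.4641i
X[5] = 1.0000-1.7321i

X = [-2, 1.0000+1.7321i, -2.0000+3.4641i, -8, -2.0000-3.4641i, 1.0000-1.7321i]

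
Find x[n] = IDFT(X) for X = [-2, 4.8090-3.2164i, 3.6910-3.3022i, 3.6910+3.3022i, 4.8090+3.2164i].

x[n] = (1/5) Σ(k=0 to 4) X[k] · e^(2πikn/5)

Computing each x[n]:
x[0] = 3
x[1] = 1
x[2] = -2
x[3] = -1
x[4] = -3

x = [3, 1, -2, -1, -3]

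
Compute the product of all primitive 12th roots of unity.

The primitive 12th roots of unity are ω_12^k for k coprime to 12: k ∈ {1, 5, 7, 11}
Their product equals the constant term of the cyclotomic polynomial Φ_12(x) up to sign.
For n ≥ 3, the product of all primitive nth roots of unity is 1. (For n=1 it is 1; for n=2 it is -1.)

1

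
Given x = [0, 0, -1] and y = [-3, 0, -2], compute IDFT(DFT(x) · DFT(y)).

(x ⊛ y)[n] = Σ(m=0 to 2) x[m] · y[(n-m) mod 3]

Computing each output sample:
(x ⊛ y)[0] = 0
(x ⊛ y)[1] = 2
(x ⊛ y)[2] = 3

x ⊛ y = [0, 2, 3]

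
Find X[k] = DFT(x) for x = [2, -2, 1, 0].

X[k] = Σ(n=0 to 3) x[n] · ω_4^(nk)
where ω_4 = e^(-2πi/4)

Computing each X[k]:
X[0] = 1
X[1] = 1+2i
X[2] = 5
X[3] = 1-2i

X = [1, 1+2i, 5, 1-2i]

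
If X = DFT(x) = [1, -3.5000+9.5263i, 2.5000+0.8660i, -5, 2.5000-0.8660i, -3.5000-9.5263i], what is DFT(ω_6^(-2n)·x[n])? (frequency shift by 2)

Modulation property: DFT(ω_6^(-2n)·x[n]) = X[(k-2) mod 6], so circularly shift X by 2 positions.

X[k-2] = [2.5000-0.8660i, -3.5000-9.5263i, 1, -3.5000+9.5263i, 2.5000+0.8660i, -5]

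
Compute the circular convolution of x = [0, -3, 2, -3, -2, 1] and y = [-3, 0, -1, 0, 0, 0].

(x ⊛ y)[n] = Σ(m=0 to 5) x[m] · y[(n-m) mod 6]

Computing each output sample:
(x ⊛ y)[0] = 2
(x ⊛ y)[1] = 8
(x ⊛ y)[2] = -6
(x ⊛ y)[3] = 12
(x ⊛ y)[4] = 4
(x ⊛ y)[5] = 0

x ⊛ y = [2, 8, -6, 12, 4, 0]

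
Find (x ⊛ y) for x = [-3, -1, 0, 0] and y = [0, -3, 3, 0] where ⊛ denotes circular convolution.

(x ⊛ y)[n] = Σ(m=0 to 3) x[m] · y[(n-m) mod 4]

Computing each output sample:
(x ⊛ y)[0] = 0
(x ⊛ y)[1] = 9
(x ⊛ y)[2] = -6
(x ⊛ y)[3] = -3

x ⊛ y = [0, 9, -6, -3]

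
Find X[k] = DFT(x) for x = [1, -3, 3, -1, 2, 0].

X[k] = Σ(n=0 to 5) x[n] · ω_6^(nk)
where ω_6 = e^(-2πi/6)

Computing each X[k]:
X[0] = 2
X[1] = -2.0000+1.7321i
X[2] = -1.0000+3.4641i
X[3] = 10
X[4] = -1.0000-3.4641i
X[5] = -2.0000-1.7321i

X = [2, -2.0000+1.7321i, -1.0000+3.4641i, 10, -1.0000-3.4641i, -2.0000-1.7321i]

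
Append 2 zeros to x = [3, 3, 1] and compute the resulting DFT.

Original 3-point DFT: [7, 1.0000-1.7321i, 1.0000+1.7321i]
Zero-padded 5-point DFT provides frequency interpolation.

DFT_5([x, 0, ...]) = [7, 3.1180-3.4410i, 0.8820-0.8123i, 0.8820+0.8123i, 3.1180+3.4410i]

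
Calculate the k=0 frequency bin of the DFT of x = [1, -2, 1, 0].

X[0] = Σ(n=0 to 3) x[n] · ω_4^0 = Σ x[n]
= (1) + (-2) + (1) + (0)

X[0] = 0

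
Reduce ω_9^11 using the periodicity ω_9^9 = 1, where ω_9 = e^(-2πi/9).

Since ω_9^9 = 1, powers reduce modulo 9.
11 mod 9 = 2
So ω_9^11 = ω_9^2 = e^(-2πi·2/9)

ω_9^11 = ω_9^2 = 0.1736-0.9848i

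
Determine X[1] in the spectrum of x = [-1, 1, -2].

X[1] = Σ(n=0 to 2) x[n] · ω_3^(1n) where ω_3 = e^(-2πi/3)
= (-1)·ω_3^0 + (1)·ω_3^1 + (-2)·ω_3^2

X[1] = -0.5000-2.5981i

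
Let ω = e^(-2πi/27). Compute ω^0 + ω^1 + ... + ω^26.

Sum of all nth roots of unity equals 0 for n > 1 (geometric series with r ≠ 1).

0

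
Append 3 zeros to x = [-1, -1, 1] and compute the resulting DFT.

Original 3-point DFT: [-1, -1.0000+1.7321i, -1.0000-1.7321i]
Zero-padded 6-point DFT provides frequency interpolation.

DFT_6([x, 0, ...]) = [-1, -2, -1.0000+1.7321i, 1, -1.0000-1.7321i, -2]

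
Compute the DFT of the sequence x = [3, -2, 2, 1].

X[k] = Σ(n=0 to 3) x[n] · ω_4^(nk)
where ω_4 = e^(-2πi/4)

Computing each X[k]:
X[0] = 4
X[1] = 1+3i
X[2] = 6
X[3] = 1-3i

X = [4, 1+3i, 6, 1-3i]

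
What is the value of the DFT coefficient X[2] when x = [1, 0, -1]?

X[2] = Σ(n=0 to 2) x[n] · ω_3^(2n) where ω_3 = e^(-2πi/3)
= (1)·ω_3^0 + (0)·ω_3^2 + (-1)·ω_3^4

X[2] = 1.5000+0.8660i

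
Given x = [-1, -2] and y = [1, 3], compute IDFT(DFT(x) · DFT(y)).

(x ⊛ y)[n] = Σ(m=0 to 1) x[m] · y[(n-m) mod 2]

Computing each output sample:
(x ⊛ y)[0] = -7
(x ⊛ y)[1] = -5

x ⊛ y = [-7, -5]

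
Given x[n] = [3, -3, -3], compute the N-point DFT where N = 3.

X[k] = Σ(n=0 to 2) x[n] · ω_3^(nk)
where ω_3 = e^(-2πi/3)

Computing each X[k]:
X[0] = -3
X[1] = 6
X[2] = 6

X = [-3, 6, 6]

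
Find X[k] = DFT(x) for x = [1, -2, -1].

X[k] = Σ(n=0 to 2) x[n] · ω_3^(nk)
where ω_3 = e^(-2πi/3)

Computing each X[k]:
X[0] = -2
X[1] = 2.5000+0.8660i
X[2] = 2.5000-0.8660i

X = [-2, 2.5000+0.8660i, 2.5000-0.8660i]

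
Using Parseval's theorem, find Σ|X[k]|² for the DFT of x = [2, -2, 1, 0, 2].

Parseval: Σ|x[n]|² = (1/N)Σ|X[k]|², so Σ|X[k]|² = N·Σ|x[n]|² = 5·13.0000

Σ|X[k]|² = N·Σ|x[n]|² = 5·13.0000 = 65.0000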